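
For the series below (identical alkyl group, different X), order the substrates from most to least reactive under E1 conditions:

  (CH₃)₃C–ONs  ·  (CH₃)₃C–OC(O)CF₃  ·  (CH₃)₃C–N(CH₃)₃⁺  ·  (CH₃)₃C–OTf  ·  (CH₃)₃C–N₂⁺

(CH₃)₃C–N₂⁺ > (CH₃)₃C–OTf > (CH₃)₃C–ONs > (CH₃)₃C–OC(O)CF₃ > (CH₃)₃C–N(CH₃)₃⁺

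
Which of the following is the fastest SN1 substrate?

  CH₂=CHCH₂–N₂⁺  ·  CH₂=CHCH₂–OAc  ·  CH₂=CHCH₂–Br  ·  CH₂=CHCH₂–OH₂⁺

CH₂=CHCH₂–N₂⁺

Same R in every case — rank the leaving groups.
The more stable X⁻ (or X) is on its own — i.e. the weaker a base it is — the better a leaving group it makes.
CH₂=CHCH₂–N₂⁺ loses N₂: no meaningful conjugate acid; N₂ departs as an exceptionally stable neutral molecule
CH₂=CHCH₂–Br loses Br⁻: pKₐ(HBr) ≈ -9
CH₂=CHCH₂–OH₂⁺ loses H₂O: pKₐ(H₃O⁺) ≈ -1.7
CH₂=CHCH₂–OAc loses AcO⁻: pKₐ(CH₃COOH) ≈ 4.8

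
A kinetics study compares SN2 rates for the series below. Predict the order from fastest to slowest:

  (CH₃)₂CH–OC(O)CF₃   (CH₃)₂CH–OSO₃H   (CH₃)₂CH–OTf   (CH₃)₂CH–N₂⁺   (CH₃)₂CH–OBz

The skeletons are identical, so relative rate is governed entirely by leaving-group ability.
A good leaving group is a weak base: the lower the pKₐ of its conjugate acid, the more readily it departs.
(CH₃)₂CH–N₂⁺ loses N₂: no meaningful conjugate acid; N₂ departs as an exceptionally stable neutral molecule
(CH₃)₂CH–OTf loses OTf⁻: pKₐ(CF₃SO₃H (triflic acid)) ≈ -14
(CH₃)₂CH–OSO₃H loses HSO₄⁻: pKₐ(H₂SO₄) ≈ -3
(CH₃)₂CH–OC(O)CF₃ loses CF₃COO⁻: pKₐ(CF₃COOH) ≈ 0.2
(CH₃)₂CH–OBz loses PhCOO⁻: pKₐ(C₆H₅COOH) ≈ 4.2

(CH₃)₂CH–N₂⁺ > (CH₃)₂CH–OTf > (CH₃)₂CH–OSO₃H > (CH₃)₂CH–OC(O)CF₃ > (CH₃)₂CH–OBz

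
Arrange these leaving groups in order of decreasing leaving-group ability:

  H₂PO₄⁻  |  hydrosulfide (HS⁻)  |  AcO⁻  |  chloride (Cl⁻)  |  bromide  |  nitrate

bromide > chloride (Cl⁻) > nitrate > H₂PO₄⁻ > AcO⁻ > hydrosulfide (HS⁻)

The more stable X⁻ (or X) is on its own — i.e. the weaker a base it is — the better a leaving group it makes.
bromide: pKₐ(HBr) ≈ -9
chloride (Cl⁻): pKₐ(HCl) ≈ -7
nitrate: pKₐ(HNO₃) ≈ -1.3 — resonance-delocalised over three oxygens
H₂PO₄⁻: pKₐ(H₃PO₄) ≈ 2.1 — moderate base; biological leaving group after further activation
AcO⁻: pKₐ(CH₃COOH) ≈ 4.8 — resonance-stabilised but still a weak base
hydrosulfide (HS⁻): pKₐ(H₂S) ≈ 7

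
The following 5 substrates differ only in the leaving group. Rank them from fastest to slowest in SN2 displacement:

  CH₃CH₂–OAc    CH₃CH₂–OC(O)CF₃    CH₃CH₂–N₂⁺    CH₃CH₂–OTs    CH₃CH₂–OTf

CH₃CH₂–N₂⁺ > CH₃CH₂–OTf > CH₃CH₂–OTs > CH₃CH₂–OC(O)CF₃ > CH₃CH₂–OAc

Identical carbon frameworks mean the comparison reduces to leaving-group quality.
A good leaving group is a weak base: the lower the pKₐ of its conjugate acid, the more readily it departs.
CH₃CH₂–N₂⁺ loses N₂: no meaningful conjugate acid; N₂ departs as an exceptionally stable neutral molecule
CH₃CH₂–OTf loses OTf⁻: pKₐ(CF₃SO₃H (triflic acid)) ≈ -14
CH₃CH₂–OTs loses OTs⁻: pKₐ(p-CH₃C₆H₄SO₃H (TsOH)) ≈ -2.8
CH₃CH₂–OC(O)CF₃ loses CF₃COO⁻: pKₐ(CF₃COOH) ≈ 0.2
CH₃CH₂–OAc loses AcO⁻: pKₐ(CH₃COOH) ≈ 4.8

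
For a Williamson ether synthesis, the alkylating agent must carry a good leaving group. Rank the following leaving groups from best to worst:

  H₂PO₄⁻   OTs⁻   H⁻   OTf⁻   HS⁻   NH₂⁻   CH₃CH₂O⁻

OTf⁻ > OTs⁻ > H₂PO₄⁻ > HS⁻ > CH₃CH₂O⁻ > H⁻ > NH₂⁻

OTf⁻: pKₐ(CF₃SO₃H (triflic acid)) ≈ -14
OTs⁻: pKₐ(p-CH₃C₆H₄SO₃H (TsOH)) ≈ -2.8
H₂PO₄⁻: pKₐ(H₃PO₄) ≈ 2.1
HS⁻: pKₐ(H₂S) ≈ 7
CH₃CH₂O⁻: pKₐ(CH₃CH₂OH) ≈ 16
H⁻: pKₐ(H₂) ≈ 36
NH₂⁻: pKₐ(NH₃) ≈ 38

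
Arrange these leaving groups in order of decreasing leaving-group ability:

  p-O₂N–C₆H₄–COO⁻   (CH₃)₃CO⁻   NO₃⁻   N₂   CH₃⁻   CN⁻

Rank by basicity of the departing species: weakest base leaves most easily.
N₂: no meaningful conjugate acid; N₂ departs as an exceptionally stable neutral molecule
NO₃⁻: pKₐ(HNO₃) ≈ -1.3 — resonance-delocalised over three oxygens
p-O₂N–C₆H₄–COO⁻: pKₐ(p-nitrobenzoic acid) ≈ 3.4
CN⁻: pKₐ(HCN) ≈ 9.2 — sp carbon stabilises the charge somewhat, but still a poor LG
(CH₃)₃CO⁻: pKₐ(t-BuOH) ≈ 18 — bulky, strongly basic alkoxide
CH₃⁻: pKₐ(CH₄) ≈ 48

N₂ > NO₃⁻ > p-O₂N–C₆H₄–COO⁻ > CN⁻ > (CH₃)₃CO⁻ > CH₃⁻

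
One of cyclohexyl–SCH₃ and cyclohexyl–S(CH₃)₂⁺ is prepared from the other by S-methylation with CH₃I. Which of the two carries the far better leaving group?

cyclohexyl–S(CH₃)₂⁺

From cyclohexyl–SCH₃ the departing group would be RS⁻ (pKₐ(RSH (a thiol)) ≈ 10.5). Moderately basic; rarely leaves without activation.
From cyclohexyl–S(CH₃)₂⁺ the leaving group is SR'₂ (pKₐ(R'₂SH⁺) ≈ -7). Neutral; leaves from a sulfonium salt (R–SR'₂⁺).
S-methylation with CH₃I works by allowing neutral dimethyl sulfide, rather than methanethiolate, to depart, making cyclohexyl–S(CH₃)₂⁺ enormously more reactive.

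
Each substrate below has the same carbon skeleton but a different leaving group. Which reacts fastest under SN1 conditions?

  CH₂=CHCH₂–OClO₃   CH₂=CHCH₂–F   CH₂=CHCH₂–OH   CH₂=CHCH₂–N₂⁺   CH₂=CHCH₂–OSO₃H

Identical carbon frameworks mean the comparison reduces to leaving-group quality.
Rank by basicity of the departing species: weakest base leaves most easily.
CH₂=CHCH₂–N₂⁺ loses N₂: no meaningful conjugate acid; N₂ departs as an exceptionally stable neutral molecule
CH₂=CHCH₂–OClO₃ loses ClO₄⁻: pKₐ(HClO₄) ≈ -10
CH₂=CHCH₂–OSO₃H loses HSO₄⁻: pKₐ(H₂SO₄) ≈ -3
CH₂=CHCH₂–F loses F⁻: pKₐ(HF) ≈ 3.2
CH₂=CHCH₂–OH loses OH⁻: pKₐ(H₂O) ≈ 15.7

CH₂=CHCH₂–N₂⁺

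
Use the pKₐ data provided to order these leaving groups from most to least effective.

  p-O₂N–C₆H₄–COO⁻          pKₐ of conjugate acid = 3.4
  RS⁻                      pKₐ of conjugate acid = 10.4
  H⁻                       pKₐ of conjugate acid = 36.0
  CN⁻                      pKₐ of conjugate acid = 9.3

p-O₂N–C₆H₄–COO⁻ > CN⁻ > RS⁻ > H⁻

Lower conjugate-acid pKₐ ⇒ weaker base ⇒ better leaving group.
Sorting by the given values: p-O₂N–C₆H₄–COO⁻ (3.4), CN⁻ (9.3), RS⁻ (10.4), H⁻ (36.0).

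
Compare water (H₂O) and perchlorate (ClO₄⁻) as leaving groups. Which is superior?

perchlorate (ClO₄⁻)

perchlorate (ClO₄⁻) is the better leaving group.
pKₐ(HClO₄) ≈ -10 versus pKₐ(H₃O⁺) ≈ -1.7: perchlorate (ClO₄⁻) is the much weaker base.
Extremely weak base; rarely used for safety reasons.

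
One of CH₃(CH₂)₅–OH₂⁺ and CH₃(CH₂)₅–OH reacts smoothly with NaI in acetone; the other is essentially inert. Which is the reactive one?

From CH₃(CH₂)₅–OH the departing group would be OH⁻ (pKₐ(H₂O) ≈ 15.7). Strong base; essentially never leaves without prior activation.
From CH₃(CH₂)₅–OH₂⁺ the leaving group is H₂O (pKₐ(H₃O⁺) ≈ -1.7). Neutral; leaves from a protonated alcohol (R–OH₂⁺).
(In practice CH₃(CH₂)₅–OH₂⁺ is made from CH₃(CH₂)₅–OH by protonation with strong acid, converting the leaving group from hydroxide to neutral water.)

CH₃(CH₂)₅–OH₂⁺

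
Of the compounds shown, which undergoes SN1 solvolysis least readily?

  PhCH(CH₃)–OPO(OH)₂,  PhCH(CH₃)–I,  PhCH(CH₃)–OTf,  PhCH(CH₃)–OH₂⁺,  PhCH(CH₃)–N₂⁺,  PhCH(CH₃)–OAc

PhCH(CH₃)–OAc

The skeletons are identical, so relative rate is governed entirely by leaving-group ability.
A good leaving group is a weak base: the lower the pKₐ of its conjugate acid, the more readily it departs.
PhCH(CH₃)–N₂⁺ loses N₂: no meaningful conjugate acid; N₂ departs as an exceptionally stable neutral molecule
PhCH(CH₃)–OTf loses OTf⁻: pKₐ(CF₃SO₃H (triflic acid)) ≈ -14
PhCH(CH₃)–I loses I⁻: pKₐ(HI) ≈ -10
PhCH(CH₃)–OH₂⁺ loses H₂O: pKₐ(H₃O⁺) ≈ -1.7
PhCH(CH₃)–OPO(OH)₂ loses H₂PO₄⁻: pKₐ(H₃PO₄) ≈ 2.1
PhCH(CH₃)–OAc loses AcO⁻: pKₐ(CH₃COOH) ≈ 4.8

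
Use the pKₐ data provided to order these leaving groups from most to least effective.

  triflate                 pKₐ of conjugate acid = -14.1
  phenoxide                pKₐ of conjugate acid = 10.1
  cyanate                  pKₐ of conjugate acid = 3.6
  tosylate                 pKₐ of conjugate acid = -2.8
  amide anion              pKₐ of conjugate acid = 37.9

triflate > tosylate > cyanate > phenoxide > amide anion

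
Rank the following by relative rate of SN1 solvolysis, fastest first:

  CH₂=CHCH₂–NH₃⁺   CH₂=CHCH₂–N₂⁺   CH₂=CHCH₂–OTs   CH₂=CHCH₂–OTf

Same R in every case — rank the leaving groups.
Leaving-group ability tracks the stability of the departed species; conjugate-acid pKₐ is the usual yardstick (lower pKₐ → better LG).
CH₂=CHCH₂–N₂⁺ loses N₂: no meaningful conjugate acid; N₂ departs as an exceptionally stable neutral molecule
CH₂=CHCH₂–OTf loses OTf⁻: pKₐ(CF₃SO₃H (triflic acid)) ≈ -14
CH₂=CHCH₂–OTs loses OTs⁻: pKₐ(p-CH₃C₆H₄SO₃H (TsOH)) ≈ -2.8
CH₂=CHCH₂–NH₃⁺ loses NH₃: pKₐ(NH₄⁺) ≈ 9.2

CH₂=CHCH₂–N₂⁺ > CH₂=CHCH₂–OTf > CH₂=CHCH₂–OTs > CH₂=CHCH₂–NH₃⁺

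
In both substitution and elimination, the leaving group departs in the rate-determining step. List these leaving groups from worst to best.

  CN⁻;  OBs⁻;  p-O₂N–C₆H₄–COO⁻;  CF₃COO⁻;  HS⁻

Rank by basicity of the departing species: weakest base leaves most easily.
OBs⁻: pKₐ(p-BrC₆H₄SO₃H) ≈ -2.8
CF₃COO⁻: pKₐ(CF₃COOH) ≈ 0.2
p-O₂N–C₆H₄–COO⁻: pKₐ(p-nitrobenzoic acid) ≈ 3.4
HS⁻: pKₐ(H₂S) ≈ 7
CN⁻: pKₐ(HCN) ≈ 9.2
Listed from poorest to best leaving group as asked.

CN⁻ < HS⁻ < p-O₂N–C₆H₄–COO⁻ < CF₃COO⁻ < OBs⁻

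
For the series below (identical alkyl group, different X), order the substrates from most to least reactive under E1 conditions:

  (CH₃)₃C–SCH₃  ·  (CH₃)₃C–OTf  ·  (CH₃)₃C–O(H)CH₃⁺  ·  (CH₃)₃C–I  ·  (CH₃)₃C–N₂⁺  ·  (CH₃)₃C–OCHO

With the same alkyl group throughout, only the leaving group differentiates the rates.
Rank by basicity of the departing species: weakest base leaves most easily.
(CH₃)₃C–N₂⁺ loses N₂: no meaningful conjugate acid; N₂ departs as an exceptionally stable neutral molecule
(CH₃)₃C–OTf loses OTf⁻: pKₐ(CF₃SO₃H (triflic acid)) ≈ -14
(CH₃)₃C–I loses I⁻: pKₐ(HI) ≈ -10
(CH₃)₃C–O(H)CH₃⁺ loses R'OH: pKₐ(R'OH₂⁺) ≈ -2.4
(CH₃)₃C–OCHO loses HCOO⁻: pKₐ(HCOOH) ≈ 3.8
(CH₃)₃C–SCH₃ loses RS⁻: pKₐ(RSH (a thiol)) ≈ 10.5

(CH₃)₃C–N₂⁺ > (CH₃)₃C–OTf > (CH₃)₃C–I > (CH₃)₃C–O(H)CH₃⁺ > (CH₃)₃C–OCHO > (CH₃)₃C–SCH₃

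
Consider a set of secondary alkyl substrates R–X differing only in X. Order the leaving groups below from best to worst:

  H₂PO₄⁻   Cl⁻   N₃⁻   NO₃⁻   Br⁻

The more stable X⁻ (or X) is on its own — i.e. the weaker a base it is — the better a leaving group it makes.
Br⁻: pKₐ(HBr) ≈ -9 — weak base; good leaving group
Cl⁻: pKₐ(HCl) ≈ -7
NO₃⁻: pKₐ(HNO₃) ≈ -1.3
H₂PO₄⁻: pKₐ(H₃PO₄) ≈ 2.1 — moderate base; biological leaving group after further activation
N₃⁻: pKₐ(HN₃) ≈ 4.7 — linear, resonance-stabilised

Br⁻ > Cl⁻ > NO₃⁻ > H₂PO₄⁻ > N₃⁻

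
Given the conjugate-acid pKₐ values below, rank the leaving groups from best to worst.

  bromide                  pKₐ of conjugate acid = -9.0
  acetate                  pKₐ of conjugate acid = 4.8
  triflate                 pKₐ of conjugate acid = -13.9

triflate > bromide > acetate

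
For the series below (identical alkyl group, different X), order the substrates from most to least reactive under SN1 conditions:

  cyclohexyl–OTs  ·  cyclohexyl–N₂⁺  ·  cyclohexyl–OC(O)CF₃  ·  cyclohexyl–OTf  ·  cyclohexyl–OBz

Same R in every case — rank the leaving groups.
The more stable X⁻ (or X) is on its own — i.e. the weaker a base it is — the better a leaving group it makes.
cyclohexyl–N₂⁺ loses N₂: no meaningful conjugate acid; N₂ departs as an exceptionally stable neutral molecule
cyclohexyl–OTf loses OTf⁻: pKₐ(CF₃SO₃H (triflic acid)) ≈ -14
cyclohexyl–OTs loses OTs⁻: pKₐ(p-CH₃C₆H₄SO₃H (TsOH)) ≈ -2.8
cyclohexyl–OC(O)CF₃ loses CF₃COO⁻: pKₐ(CF₃COOH) ≈ 0.2
cyclohexyl–OBz loses PhCOO⁻: pKₐ(C₆H₅COOH) ≈ 4.2

cyclohexyl–N₂⁺ > cyclohexyl–OTf > cyclohexyl–OTs > cyclohexyl–OC(O)CF₃ > cyclohexyl–OBz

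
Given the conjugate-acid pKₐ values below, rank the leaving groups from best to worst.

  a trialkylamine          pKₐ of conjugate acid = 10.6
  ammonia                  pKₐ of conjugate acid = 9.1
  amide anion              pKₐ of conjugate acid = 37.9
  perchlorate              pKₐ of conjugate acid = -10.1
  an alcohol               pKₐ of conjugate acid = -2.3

Lower conjugate-acid pKₐ ⇒ weaker base ⇒ better leaving group.
Sorting by the given values: perchlorate (-10.1), an alcohol (-2.3), ammonia (9.1), a trialkylamine (10.6), amide anion (37.9).

perchlorate > an alcohol > ammonia > a trialkylamine > amide anion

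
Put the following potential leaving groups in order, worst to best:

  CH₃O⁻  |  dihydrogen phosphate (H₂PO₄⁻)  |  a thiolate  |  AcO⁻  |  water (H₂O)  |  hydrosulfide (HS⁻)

CH₃O⁻ < a thiolate < hydrosulfide (HS⁻) < AcO⁻ < dihydrogen phosphate (H₂PO₄⁻) < water (H₂O)

Rank by basicity of the departing species: weakest base leaves most easily.
water (H₂O): pKₐ(H₃O⁺) ≈ -1.7 — neutral; leaves from a protonated alcohol (R–OH₂⁺)
dihydrogen phosphate (H₂PO₄⁻): pKₐ(H₃PO₄) ≈ 2.1 — moderate base; biological leaving group after further activation
AcO⁻: pKₐ(CH₃COOH) ≈ 4.8 — resonance-stabilised but still a weak base
hydrosulfide (HS⁻): pKₐ(H₂S) ≈ 7 — larger and more polarisable than the oxygen analogue
a thiolate: pKₐ(RSH (a thiol)) ≈ 10.5
CH₃O⁻: pKₐ(CH₃OH) ≈ 15.5 — strong base; alkoxides do not leave unassisted
Listed from poorest to best leaving group as asked.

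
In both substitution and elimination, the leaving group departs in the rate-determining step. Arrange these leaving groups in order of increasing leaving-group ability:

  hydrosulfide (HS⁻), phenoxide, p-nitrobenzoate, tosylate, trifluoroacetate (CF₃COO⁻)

The more stable X⁻ (or X) is on its own — i.e. the weaker a base it is — the better a leaving group it makes.
tosylate: pKₐ(p-CH₃C₆H₄SO₃H (TsOH)) ≈ -2.8 — resonance-delocalised arenesulfonate
trifluoroacetate (CF₃COO⁻): pKₐ(CF₃COOH) ≈ 0.2 — strongly electron-withdrawing CF₃ stabilises the carboxylate
p-nitrobenzoate: pKₐ(p-nitrobenzoic acid) ≈ 3.4
hydrosulfide (HS⁻): pKₐ(H₂S) ≈ 7
phenoxide: pKₐ(C₆H₅OH (phenol)) ≈ 10 — resonance into the ring helps, but still a poor LG
Reversing gives the worst-to-best order requested.

phenoxide < hydrosulfide (HS⁻) < p-nitrobenzoate < trifluoroacetate (CF₃COO⁻) < tosylate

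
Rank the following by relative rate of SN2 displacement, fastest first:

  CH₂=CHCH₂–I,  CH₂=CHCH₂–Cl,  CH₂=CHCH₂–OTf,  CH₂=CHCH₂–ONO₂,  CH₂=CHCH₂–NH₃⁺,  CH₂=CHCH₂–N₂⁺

CH₂=CHCH₂–N₂⁺ > CH₂=CHCH₂–OTf > CH₂=CHCH₂–I > CH₂=CHCH₂–Cl > CH₂=CHCH₂–ONO₂ > CH₂=CHCH₂–NH₃⁺

With the same alkyl group throughout, only the leaving group differentiates the rates.
Leaving-group ability tracks the stability of the departed species; conjugate-acid pKₐ is the usual yardstick (lower pKₐ → better LG).
CH₂=CHCH₂–N₂⁺ loses N₂: no meaningful conjugate acid; N₂ departs as an exceptionally stable neutral molecule
CH₂=CHCH₂–OTf loses OTf⁻: pKₐ(CF₃SO₃H (triflic acid)) ≈ -14
CH₂=CHCH₂–I loses I⁻: pKₐ(HI) ≈ -10
CH₂=CHCH₂–Cl loses Cl⁻: pKₐ(HCl) ≈ -7
CH₂=CHCH₂–ONO₂ loses NO₃⁻: pKₐ(HNO₃) ≈ -1.3
CH₂=CHCH₂–NH₃⁺ loses NH₃: pKₐ(NH₄⁺) ≈ 9.2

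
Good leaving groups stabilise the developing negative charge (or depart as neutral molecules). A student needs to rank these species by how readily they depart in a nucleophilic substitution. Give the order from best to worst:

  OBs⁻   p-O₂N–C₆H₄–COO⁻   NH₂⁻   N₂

The more stable X⁻ (or X) is on its own — i.e. the weaker a base it is — the better a leaving group it makes.
N₂: no meaningful conjugate acid; N₂ departs as an exceptionally stable neutral molecule
OBs⁻: pKₐ(p-BrC₆H₄SO₃H) ≈ -2.8 — arenesulfonate with a p-bromo substituent
p-O₂N–C₆H₄–COO⁻: pKₐ(p-nitrobenzoic acid) ≈ 3.4 — electron-withdrawing nitro group stabilises the carboxylate
NH₂⁻: pKₐ(NH₃) ≈ 38 — extremely strong base; never a leaving group

N₂ > OBs⁻ > p-O₂N–C₆H₄–COO⁻ > NH₂⁻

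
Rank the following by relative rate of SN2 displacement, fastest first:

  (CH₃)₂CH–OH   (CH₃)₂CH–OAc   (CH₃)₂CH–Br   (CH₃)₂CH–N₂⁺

(CH₃)₂CH–N₂⁺ > (CH₃)₂CH–Br > (CH₃)₂CH–OAc > (CH₃)₂CH–OH

Identical carbon frameworks mean the comparison reduces to leaving-group quality.
A good leaving group is a weak base: the lower the pKₐ of its conjugate acid, the more readily it departs.
(CH₃)₂CH–N₂⁺ loses N₂: no meaningful conjugate acid; N₂ departs as an exceptionally stable neutral molecule
(CH₃)₂CH–Br loses Br⁻: pKₐ(HBr) ≈ -9
(CH₃)₂CH–OAc loses AcO⁻: pKₐ(CH₃COOH) ≈ 4.8
(CH₃)₂CH–OH loses OH⁻: pKₐ(H₂O) ≈ 15.7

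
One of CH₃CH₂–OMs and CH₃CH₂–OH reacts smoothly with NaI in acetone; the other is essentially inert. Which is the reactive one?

CH₃CH₂–OMs

From CH₃CH₂–OH the departing group would be OH⁻ (pKₐ(H₂O) ≈ 15.7). Strong base; essentially never leaves without prior activation.
From CH₃CH₂–OMs the leaving group is OMs⁻ (pKₐ(CH₃SO₃H (MsOH)) ≈ -1.9). Resonance-delocalised alkanesulfonate.
(In practice CH₃CH₂–OMs is made from CH₃CH₂–OH by treatment with MsCl / Et₃N, converting the hydroxyl into a mesylate.)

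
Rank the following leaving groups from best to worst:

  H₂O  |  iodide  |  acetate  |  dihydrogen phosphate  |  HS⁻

iodide > H₂O > dihydrogen phosphate > acetate > HS⁻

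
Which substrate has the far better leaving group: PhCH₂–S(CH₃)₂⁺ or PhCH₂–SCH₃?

PhCH₂–S(CH₃)₂⁺

From PhCH₂–SCH₃ the departing group would be RS⁻ (pKₐ(RSH (a thiol)) ≈ 10.5). Moderately basic; rarely leaves without activation.
From PhCH₂–S(CH₃)₂⁺ the leaving group is SR'₂ (pKₐ(R'₂SH⁺) ≈ -7). Neutral; leaves from a sulfonium salt (R–SR'₂⁺).
(In practice PhCH₂–S(CH₃)₂⁺ is made from PhCH₂–SCH₃ by S-methylation with CH₃I, allowing neutral dimethyl sulfide, rather than methanethiolate, to depart.)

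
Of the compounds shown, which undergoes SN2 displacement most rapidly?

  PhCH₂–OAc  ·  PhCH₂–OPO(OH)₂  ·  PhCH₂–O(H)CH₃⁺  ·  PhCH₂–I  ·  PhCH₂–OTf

PhCH₂–OTf

Identical carbon frameworks mean the comparison reduces to leaving-group quality.
A good leaving group is a weak base: the lower the pKₐ of its conjugate acid, the more readily it departs.
PhCH₂–OTf loses OTf⁻: pKₐ(CF₃SO₃H (triflic acid)) ≈ -14
PhCH₂–I loses I⁻: pKₐ(HI) ≈ -10
PhCH₂–O(H)CH₃⁺ loses R'OH: pKₐ(R'OH₂⁺) ≈ -2.4
PhCH₂–OPO(OH)₂ loses H₂PO₄⁻: pKₐ(H₃PO₄) ≈ 2.1
PhCH₂–OAc loses AcO⁻: pKₐ(CH₃COOH) ≈ 4.8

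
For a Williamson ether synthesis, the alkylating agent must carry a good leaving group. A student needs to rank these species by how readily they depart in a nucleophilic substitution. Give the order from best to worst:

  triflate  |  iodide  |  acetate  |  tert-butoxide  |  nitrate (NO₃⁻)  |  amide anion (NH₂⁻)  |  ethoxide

triflate > iodide > nitrate (NO₃⁻) > acetate > ethoxide > tert-butoxide > amide anion (NH₂⁻)

triflate: pKₐ(CF₃SO₃H (triflic acid)) ≈ -14
iodide: pKₐ(HI) ≈ -10
nitrate (NO₃⁻): pKₐ(HNO₃) ≈ -1.3
acetate: pKₐ(CH₃COOH) ≈ 4.8
ethoxide: pKₐ(CH₃CH₂OH) ≈ 16
tert-butoxide: pKₐ(t-BuOH) ≈ 18
amide anion (NH₂⁻): pKₐ(NH₃) ≈ 38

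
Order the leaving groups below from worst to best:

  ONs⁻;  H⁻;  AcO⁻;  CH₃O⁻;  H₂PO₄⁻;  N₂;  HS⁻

Rank by basicity of the departing species: weakest base leaves most easily.
N₂: no meaningful conjugate acid; N₂ departs as an exceptionally stable neutral molecule
ONs⁻: pKₐ(p-O₂NC₆H₄SO₃H) ≈ -3.5
H₂PO₄⁻: pKₐ(H₃PO₄) ≈ 2.1
AcO⁻: pKₐ(CH₃COOH) ≈ 4.8
HS⁻: pKₐ(H₂S) ≈ 7
CH₃O⁻: pKₐ(CH₃OH) ≈ 15.5
H⁻: pKₐ(H₂) ≈ 36
Listed from poorest to best leaving group as asked.

H⁻ < CH₃O⁻ < HS⁻ < AcO⁻ < H₂PO₄⁻ < ONs⁻ < N₂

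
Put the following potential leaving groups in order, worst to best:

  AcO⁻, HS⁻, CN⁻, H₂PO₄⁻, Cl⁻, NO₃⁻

Rank by basicity of the departing species: weakest base leaves most easily.
Cl⁻: pKₐ(HCl) ≈ -7
NO₃⁻: pKₐ(HNO₃) ≈ -1.3
H₂PO₄⁻: pKₐ(H₃PO₄) ≈ 2.1
AcO⁻: pKₐ(CH₃COOH) ≈ 4.8
HS⁻: pKₐ(H₂S) ≈ 7
CN⁻: pKₐ(HCN) ≈ 9.2
Listed from poorest to best leaving group as asked.

CN⁻ < HS⁻ < AcO⁻ < H₂PO₄⁻ < NO₃⁻ < Cl⁻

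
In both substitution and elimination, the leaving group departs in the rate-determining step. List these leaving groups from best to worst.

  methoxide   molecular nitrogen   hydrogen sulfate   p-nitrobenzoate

A good leaving group is a weak base: the lower the pKₐ of its conjugate acid, the more readily it departs.
molecular nitrogen: no meaningful conjugate acid; N₂ departs as an exceptionally stable neutral molecule
hydrogen sulfate: pKₐ(H₂SO₄) ≈ -3
p-nitrobenzoate: pKₐ(p-nitrobenzoic acid) ≈ 3.4
methoxide: pKₐ(CH₃OH) ≈ 15.5

molecular nitrogen > hydrogen sulfate > p-nitrobenzoate > methoxide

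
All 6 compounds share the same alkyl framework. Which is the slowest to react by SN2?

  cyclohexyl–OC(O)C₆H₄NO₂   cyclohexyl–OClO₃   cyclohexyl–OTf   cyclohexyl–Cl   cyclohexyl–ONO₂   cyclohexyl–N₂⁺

With the same alkyl group throughout, only the leaving group differentiates the rates.
Rank by basicity of the departing species: weakest base leaves most easily.
cyclohexyl–N₂⁺ loses N₂: no meaningful conjugate acid; N₂ departs as an exceptionally stable neutral molecule
cyclohexyl–OTf loses OTf⁻: pKₐ(CF₃SO₃H (triflic acid)) ≈ -14
cyclohexyl–OClO₃ loses ClO₄⁻: pKₐ(HClO₄) ≈ -10
cyclohexyl–Cl loses Cl⁻: pKₐ(HCl) ≈ -7
cyclohexyl–ONO₂ loses NO₃⁻: pKₐ(HNO₃) ≈ -1.3
cyclohexyl–OC(O)C₆H₄NO₂ loses p-O₂N–C₆H₄–COO⁻: pKₐ(p-nitrobenzoic acid) ≈ 3.4

cyclohexyl–OC(O)C₆H₄NO₂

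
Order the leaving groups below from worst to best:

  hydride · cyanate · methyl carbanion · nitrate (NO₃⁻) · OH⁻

A good leaving group is a weak base: the lower the pKₐ of its conjugate acid, the more readily it departs.
nitrate (NO₃⁻): pKₐ(HNO₃) ≈ -1.3
cyanate: pKₐ(HOCN) ≈ 3.5
OH⁻: pKₐ(H₂O) ≈ 15.7
hydride: pKₐ(H₂) ≈ 36
methyl carbanion: pKₐ(CH₄) ≈ 48
Listed from poorest to best leaving group as asked.

methyl carbanion < hydride < OH⁻ < cyanate < nitrate (NO₃⁻)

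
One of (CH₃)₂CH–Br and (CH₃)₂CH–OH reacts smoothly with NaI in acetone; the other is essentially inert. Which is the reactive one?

From (CH₃)₂CH–OH the departing group would be OH⁻ (pKₐ(H₂O) ≈ 15.7). Strong base; essentially never leaves without prior activation.
From (CH₃)₂CH–Br the leaving group is Br⁻ (pKₐ(HBr) ≈ -9). Weak base; good leaving group.
(In practice (CH₃)₂CH–Br is made from (CH₃)₂CH–OH by treatment with PBr₃, replacing the hydroxyl with bromide.)

(CH₃)₂CH–Br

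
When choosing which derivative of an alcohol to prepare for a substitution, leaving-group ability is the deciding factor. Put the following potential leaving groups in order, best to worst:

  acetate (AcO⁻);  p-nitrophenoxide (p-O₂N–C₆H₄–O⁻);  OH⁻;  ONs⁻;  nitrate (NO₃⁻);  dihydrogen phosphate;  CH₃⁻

ONs⁻ > nitrate (NO₃⁻) > dihydrogen phosphate > acetate (AcO⁻) > p-nitrophenoxide (p-O₂N–C₆H₄–O⁻) > OH⁻ > CH₃⁻

The more stable X⁻ (or X) is on its own — i.e. the weaker a base it is — the better a leaving group it makes.
ONs⁻: pKₐ(p-O₂NC₆H₄SO₃H) ≈ -3.5 — p-nitro group further stabilises the sulfonate
nitrate (NO₃⁻): pKₐ(HNO₃) ≈ -1.3 — resonance-delocalised over three oxygens
dihydrogen phosphate: pKₐ(H₃PO₄) ≈ 2.1
acetate (AcO⁻): pKₐ(CH₃COOH) ≈ 4.8
p-nitrophenoxide (p-O₂N–C₆H₄–O⁻): pKₐ(p-nitrophenol) ≈ 7.2
OH⁻: pKₐ(H₂O) ≈ 15.7 — strong base; essentially never leaves without prior activation
CH₃⁻: pKₐ(CH₄) ≈ 48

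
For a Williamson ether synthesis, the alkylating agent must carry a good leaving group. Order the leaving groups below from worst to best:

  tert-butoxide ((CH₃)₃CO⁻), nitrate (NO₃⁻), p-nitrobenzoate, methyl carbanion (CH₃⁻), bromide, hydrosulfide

bromide: pKₐ(HBr) ≈ -9
nitrate (NO₃⁻): pKₐ(HNO₃) ≈ -1.3
p-nitrobenzoate: pKₐ(p-nitrobenzoic acid) ≈ 3.4
hydrosulfide: pKₐ(H₂S) ≈ 7
tert-butoxide ((CH₃)₃CO⁻): pKₐ(t-BuOH) ≈ 18
methyl carbanion (CH₃⁻): pKₐ(CH₄) ≈ 48
The question asks for worst first, so the sequence is read in increasing leaving-group ability.

methyl carbanion (CH₃⁻) < tert-butoxide ((CH₃)₃CO⁻) < hydrosulfide < p-nitrobenzoate < nitrate (NO₃⁻) < bromide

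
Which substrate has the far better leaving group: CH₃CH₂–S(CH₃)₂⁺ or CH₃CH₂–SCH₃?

CH₃CH₂–S(CH₃)₂⁺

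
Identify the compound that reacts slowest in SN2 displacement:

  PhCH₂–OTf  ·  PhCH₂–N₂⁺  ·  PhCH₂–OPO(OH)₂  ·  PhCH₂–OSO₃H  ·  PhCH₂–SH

PhCH₂–SH

The skeletons are identical, so relative rate is governed entirely by leaving-group ability.
The more stable X⁻ (or X) is on its own — i.e. the weaker a base it is — the better a leaving group it makes.
PhCH₂–N₂⁺ loses N₂: no meaningful conjugate acid; N₂ departs as an exceptionally stable neutral molecule
PhCH₂–OTf loses OTf⁻: pKₐ(CF₃SO₃H (triflic acid)) ≈ -14
PhCH₂–OSO₃H loses HSO₄⁻: pKₐ(H₂SO₄) ≈ -3
PhCH₂–OPO(OH)₂ loses H₂PO₄⁻: pKₐ(H₃PO₄) ≈ 2.1
PhCH₂–SH loses HS⁻: pKₐ(H₂S) ≈ 7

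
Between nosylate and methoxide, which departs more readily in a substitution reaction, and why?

nosylate is the better leaving group.
pKₐ(p-O₂NC₆H₄SO₃H) ≈ -3.5 versus pKₐ(CH₃OH) ≈ 15.5: nosylate is the much weaker base.
P-nitro group further stabilises the sulfonate.

nosylate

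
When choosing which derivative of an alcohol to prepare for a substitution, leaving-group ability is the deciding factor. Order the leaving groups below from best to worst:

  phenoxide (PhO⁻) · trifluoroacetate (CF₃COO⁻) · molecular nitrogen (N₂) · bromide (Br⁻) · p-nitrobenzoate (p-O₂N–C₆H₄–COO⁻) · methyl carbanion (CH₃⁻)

Leaving-group ability tracks the stability of the departed species; conjugate-acid pKₐ is the usual yardstick (lower pKₐ → better LG).
molecular nitrogen (N₂): no meaningful conjugate acid; N₂ departs as an exceptionally stable neutral molecule
bromide (Br⁻): pKₐ(HBr) ≈ -9
trifluoroacetate (CF₃COO⁻): pKₐ(CF₃COOH) ≈ 0.2
p-nitrobenzoate (p-O₂N–C₆H₄–COO⁻): pKₐ(p-nitrobenzoic acid) ≈ 3.4
phenoxide (PhO⁻): pKₐ(C₆H₅OH (phenol)) ≈ 10
methyl carbanion (CH₃⁻): pKₐ(CH₄) ≈ 48

molecular nitrogen (N₂) > bromide (Br⁻) > trifluoroacetate (CF₃COO⁻) > p-nitrobenzoate (p-O₂N–C₆H₄–COO⁻) > phenoxide (PhO⁻) > methyl carbanion (CH₃⁻)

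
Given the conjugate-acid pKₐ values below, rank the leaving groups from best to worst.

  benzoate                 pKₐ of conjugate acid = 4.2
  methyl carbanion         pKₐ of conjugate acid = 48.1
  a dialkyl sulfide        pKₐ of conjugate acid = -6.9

a dialkyl sulfide > benzoate > methyl carbanion

Lower conjugate-acid pKₐ ⇒ weaker base ⇒ better leaving group.
Sorting by the given values: a dialkyl sulfide (-6.9), benzoate (4.2), methyl carbanion (48.1).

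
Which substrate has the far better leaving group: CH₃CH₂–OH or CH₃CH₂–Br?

From CH₃CH₂–OH the departing group would be OH⁻ (pKₐ(H₂O) ≈ 15.7). Strong base; essentially never leaves without prior activation.
From CH₃CH₂–Br the leaving group is Br⁻ (pKₐ(HBr) ≈ -9). Weak base; good leaving group.
(In practice CH₃CH₂–Br is made from CH₃CH₂–OH by treatment with PBr₃, replacing the hydroxyl with bromide.)

CH₃CH₂–Br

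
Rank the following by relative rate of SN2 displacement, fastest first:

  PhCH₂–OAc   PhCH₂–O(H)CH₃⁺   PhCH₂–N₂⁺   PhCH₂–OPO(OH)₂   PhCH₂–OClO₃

PhCH₂–N₂⁺ > PhCH₂–OClO₃ > PhCH₂–O(H)CH₃⁺ > PhCH₂–OPO(OH)₂ > PhCH₂–OAc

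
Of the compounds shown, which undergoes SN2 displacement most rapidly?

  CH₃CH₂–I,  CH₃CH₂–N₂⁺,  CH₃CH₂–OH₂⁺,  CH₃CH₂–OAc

CH₃CH₂–N₂⁺

Identical carbon frameworks mean the comparison reduces to leaving-group quality.
Leaving-group ability tracks the stability of the departed species; conjugate-acid pKₐ is the usual yardstick (lower pKₐ → better LG).
CH₃CH₂–N₂⁺ loses N₂: no meaningful conjugate acid; N₂ departs as an exceptionally stable neutral molecule
CH₃CH₂–I loses I⁻: pKₐ(HI) ≈ -10
CH₃CH₂–OH₂⁺ loses H₂O: pKₐ(H₃O⁺) ≈ -1.7
CH₃CH₂–OAc loses AcO⁻: pKₐ(CH₃COOH) ≈ 4.8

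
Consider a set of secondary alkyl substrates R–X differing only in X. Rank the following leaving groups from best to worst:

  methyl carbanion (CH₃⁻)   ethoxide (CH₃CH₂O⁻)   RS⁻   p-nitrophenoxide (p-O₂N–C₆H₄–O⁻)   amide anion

p-nitrophenoxide (p-O₂N–C₆H₄–O⁻) > RS⁻ > ethoxide (CH₃CH₂O⁻) > amide anion > methyl carbanion (CH₃⁻)

A good leaving group is a weak base: the lower the pKₐ of its conjugate acid, the more readily it departs.
p-nitrophenoxide (p-O₂N–C₆H₄–O⁻): pKₐ(p-nitrophenol) ≈ 7.2 — nitro group delocalises the charge; the classic chromogenic LG
RS⁻: pKₐ(RSH (a thiol)) ≈ 10.5
ethoxide (CH₃CH₂O⁻): pKₐ(CH₃CH₂OH) ≈ 16
amide anion: pKₐ(NH₃) ≈ 38 — extremely strong base; never a leaving group
methyl carbanion (CH₃⁻): pKₐ(CH₄) ≈ 48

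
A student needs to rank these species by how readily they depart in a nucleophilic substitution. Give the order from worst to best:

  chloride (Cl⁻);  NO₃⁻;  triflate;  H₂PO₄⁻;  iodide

H₂PO₄⁻ < NO₃⁻ < chloride (Cl⁻) < iodide < triflate

triflate: pKₐ(CF₃SO₃H (triflic acid)) ≈ -14 — charge spread over three oxygens and a CF₃ group; the premier leaving group in synthesis
iodide: pKₐ(HI) ≈ -10
chloride (Cl⁻): pKₐ(HCl) ≈ -7 — moderately weak base
NO₃⁻: pKₐ(HNO₃) ≈ -1.3
H₂PO₄⁻: pKₐ(H₃PO₄) ≈ 2.1 — moderate base; biological leaving group after further activation
Reversing gives the worst-to-best order requested.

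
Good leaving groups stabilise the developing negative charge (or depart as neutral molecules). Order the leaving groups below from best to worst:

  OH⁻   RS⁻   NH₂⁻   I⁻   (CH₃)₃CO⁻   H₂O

I⁻: pKₐ(HI) ≈ -10 — large, highly polarisable; very weak base
H₂O: pKₐ(H₃O⁺) ≈ -1.7
RS⁻: pKₐ(RSH (a thiol)) ≈ 10.5 — moderately basic; rarely leaves without activation
OH⁻: pKₐ(H₂O) ≈ 15.7 — strong base; essentially never leaves without prior activation
(CH₃)₃CO⁻: pKₐ(t-BuOH) ≈ 18 — bulky, strongly basic alkoxide
NH₂⁻: pKₐ(NH₃) ≈ 38 — extremely strong base; never a leaving group

I⁻ > H₂O > RS⁻ > OH⁻ > (CH₃)₃CO⁻ > NH₂⁻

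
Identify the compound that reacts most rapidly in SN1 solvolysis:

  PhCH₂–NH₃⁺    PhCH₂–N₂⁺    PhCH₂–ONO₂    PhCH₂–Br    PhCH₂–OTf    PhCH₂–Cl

Identical carbon frameworks mean the comparison reduces to leaving-group quality.
Leaving-group ability tracks the stability of the departed species; conjugate-acid pKₐ is the usual yardstick (lower pKₐ → better LG).
PhCH₂–N₂⁺ loses N₂: no meaningful conjugate acid; N₂ departs as an exceptionally stable neutral molecule
PhCH₂–OTf loses OTf⁻: pKₐ(CF₃SO₃H (triflic acid)) ≈ -14
PhCH₂–Br loses Br⁻: pKₐ(HBr) ≈ -9
PhCH₂–Cl loses Cl⁻: pKₐ(HCl) ≈ -7
PhCH₂–ONO₂ loses NO₃⁻: pKₐ(HNO₃) ≈ -1.3
PhCH₂–NH₃⁺ loses NH₃: pKₐ(NH₄⁺) ≈ 9.2

PhCH₂–N₂⁺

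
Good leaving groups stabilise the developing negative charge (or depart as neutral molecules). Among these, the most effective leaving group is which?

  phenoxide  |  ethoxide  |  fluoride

fluoride: pKₐ(HF) ≈ 3.2
phenoxide: pKₐ(C₆H₅OH (phenol)) ≈ 10
ethoxide: pKₐ(CH₃CH₂OH) ≈ 16

fluoride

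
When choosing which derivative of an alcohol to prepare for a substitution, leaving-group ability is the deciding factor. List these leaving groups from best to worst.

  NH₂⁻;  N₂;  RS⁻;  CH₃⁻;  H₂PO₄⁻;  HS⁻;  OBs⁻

N₂ > OBs⁻ > H₂PO₄⁻ > HS⁻ > RS⁻ > NH₂⁻ > CH₃⁻

The more stable X⁻ (or X) is on its own — i.e. the weaker a base it is — the better a leaving group it makes.
N₂: no meaningful conjugate acid; N₂ departs as an exceptionally stable neutral molecule
OBs⁻: pKₐ(p-BrC₆H₄SO₃H) ≈ -2.8
H₂PO₄⁻: pKₐ(H₃PO₄) ≈ 2.1 — moderate base; biological leaving group after further activation
HS⁻: pKₐ(H₂S) ≈ 7 — larger and more polarisable than the oxygen analogue
RS⁻: pKₐ(RSH (a thiol)) ≈ 10.5
NH₂⁻: pKₐ(NH₃) ≈ 38 — extremely strong base; never a leaving group
CH₃⁻: pKₐ(CH₄) ≈ 48 — unstabilised carbanion; the worst conceivable leaving group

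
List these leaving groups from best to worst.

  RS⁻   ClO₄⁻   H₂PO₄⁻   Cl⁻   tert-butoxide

ClO₄⁻ > Cl⁻ > H₂PO₄⁻ > RS⁻ > tert-butoxide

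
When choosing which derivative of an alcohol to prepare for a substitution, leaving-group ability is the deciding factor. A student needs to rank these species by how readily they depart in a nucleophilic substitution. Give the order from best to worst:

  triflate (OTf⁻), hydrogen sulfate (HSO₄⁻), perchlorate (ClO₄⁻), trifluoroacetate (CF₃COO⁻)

Rank by basicity of the departing species: weakest base leaves most easily.
triflate (OTf⁻): pKₐ(CF₃SO₃H (triflic acid)) ≈ -14
perchlorate (ClO₄⁻): pKₐ(HClO₄) ≈ -10 — extremely weak base; rarely used for safety reasons
hydrogen sulfate (HSO₄⁻): pKₐ(H₂SO₄) ≈ -3 — conjugate base of a strong mineral acid
trifluoroacetate (CF₃COO⁻): pKₐ(CF₃COOH) ≈ 0.2 — strongly electron-withdrawing CF₃ stabilises the carboxylate

triflate (OTf⁻) > perchlorate (ClO₄⁻) > hydrogen sulfate (HSO₄⁻) > trifluoroacetate (CF₃COO⁻)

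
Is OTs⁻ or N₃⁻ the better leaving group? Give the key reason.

OTs⁻ is the better leaving group.
pKₐ(p-CH₃C₆H₄SO₃H (TsOH)) ≈ -2.8 versus pKₐ(HN₃) ≈ 4.7: OTs⁻ is the much weaker base.
Resonance-delocalised arenesulfonate.

OTs⁻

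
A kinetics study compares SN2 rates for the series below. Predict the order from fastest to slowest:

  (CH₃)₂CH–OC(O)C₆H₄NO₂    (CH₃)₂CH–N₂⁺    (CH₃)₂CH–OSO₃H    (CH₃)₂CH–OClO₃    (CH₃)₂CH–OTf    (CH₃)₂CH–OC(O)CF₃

Same R in every case — rank the leaving groups.
A good leaving group is a weak base: the lower the pKₐ of its conjugate acid, the more readily it departs.
(CH₃)₂CH–N₂⁺ loses N₂: no meaningful conjugate acid; N₂ departs as an exceptionally stable neutral molecule
(CH₃)₂CH–OTf loses OTf⁻: pKₐ(CF₃SO₃H (triflic acid)) ≈ -14
(CH₃)₂CH–OClO₃ loses ClO₄⁻: pKₐ(HClO₄) ≈ -10
(CH₃)₂CH–OSO₃H loses HSO₄⁻: pKₐ(H₂SO₄) ≈ -3
(CH₃)₂CH–OC(O)CF₃ loses CF₃COO⁻: pKₐ(CF₃COOH) ≈ 0.2
(CH₃)₂CH–OC(O)C₆H₄NO₂ loses p-O₂N–C₆H₄–COO⁻: pKₐ(p-nitrobenzoic acid) ≈ 3.4

(CH₃)₂CH–N₂⁺ > (CH₃)₂CH–OTf > (CH₃)₂CH–OClO₃ > (CH₃)₂CH–OSO₃H > (CH₃)₂CH–OC(O)CF₃ > (CH₃)₂CH–OC(O)C₆H₄NO₂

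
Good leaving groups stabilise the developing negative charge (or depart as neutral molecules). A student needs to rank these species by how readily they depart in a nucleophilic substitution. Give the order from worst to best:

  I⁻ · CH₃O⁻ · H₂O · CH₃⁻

CH₃⁻ < CH₃O⁻ < H₂O < I⁻

Leaving-group ability tracks the stability of the departed species; conjugate-acid pKₐ is the usual yardstick (lower pKₐ → better LG).
I⁻: pKₐ(HI) ≈ -10 — large, highly polarisable; very weak base
H₂O: pKₐ(H₃O⁺) ≈ -1.7 — neutral; leaves from a protonated alcohol (R–OH₂⁺)
CH₃O⁻: pKₐ(CH₃OH) ≈ 15.5 — strong base; alkoxides do not leave unassisted
CH₃⁻: pKₐ(CH₄) ≈ 48 — unstabilised carbanion; the worst conceivable leaving group
Reversing gives the worst-to-best order requested.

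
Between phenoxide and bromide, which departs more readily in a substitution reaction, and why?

bromide

bromide is the better leaving group.
pKₐ(HBr) ≈ -9 versus pKₐ(C₆H₅OH (phenol)) ≈ 10: bromide is the much weaker base.
Weak base; good leaving group.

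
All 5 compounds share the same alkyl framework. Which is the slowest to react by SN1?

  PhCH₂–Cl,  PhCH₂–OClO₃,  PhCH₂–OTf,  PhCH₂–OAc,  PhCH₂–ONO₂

Same R in every case — rank the leaving groups.
A good leaving group is a weak base: the lower the pKₐ of its conjugate acid, the more readily it departs.
PhCH₂–OTf loses OTf⁻: pKₐ(CF₃SO₃H (triflic acid)) ≈ -14
PhCH₂–OClO₃ loses ClO₄⁻: pKₐ(HClO₄) ≈ -10
PhCH₂–Cl loses Cl⁻: pKₐ(HCl) ≈ -7
PhCH₂–ONO₂ loses NO₃⁻: pKₐ(HNO₃) ≈ -1.3
PhCH₂–OAc loses AcO⁻: pKₐ(CH₃COOH) ≈ 4.8

PhCH₂–OAc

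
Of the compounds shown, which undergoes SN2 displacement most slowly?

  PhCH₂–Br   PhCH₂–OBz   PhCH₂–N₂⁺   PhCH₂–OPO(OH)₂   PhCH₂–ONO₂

The skeletons are identical, so relative rate is governed entirely by leaving-group ability.
Rank by basicity of the departing species: weakest base leaves most easily.
PhCH₂–N₂⁺ loses N₂: no meaningful conjugate acid; N₂ departs as an exceptionally stable neutral molecule
PhCH₂–Br loses Br⁻: pKₐ(HBr) ≈ -9
PhCH₂–ONO₂ loses NO₃⁻: pKₐ(HNO₃) ≈ -1.3
PhCH₂–OPO(OH)₂ loses H₂PO₄⁻: pKₐ(H₃PO₄) ≈ 2.1
PhCH₂–OBz loses PhCOO⁻: pKₐ(C₆H₅COOH) ≈ 4.2

PhCH₂–OBz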